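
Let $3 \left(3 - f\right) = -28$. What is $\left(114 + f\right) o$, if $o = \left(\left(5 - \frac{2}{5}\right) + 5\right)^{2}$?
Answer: $\frac{291072}{25} \approx 11643.0$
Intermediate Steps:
$f = \frac{37}{3}$ ($f = 3 - - \frac{28}{3} = 3 + \frac{28}{3} = \frac{37}{3} \approx 12.333$)
$o = \frac{2304}{25}$ ($o = \left(\left(5 - \frac{2}{5}\right) + 5\right)^{2} = \left(\frac{23}{5} + 5\right)^{2} = \left(\frac{48}{5}\right)^{2} = \frac{2304}{25} \approx 92.16$)
$\left(114 + f\right) o = \left(114 + \frac{37}{3}\right) \frac{2304}{25} = \frac{379}{3} \cdot \frac{2304}{25} = \frac{291072}{25}$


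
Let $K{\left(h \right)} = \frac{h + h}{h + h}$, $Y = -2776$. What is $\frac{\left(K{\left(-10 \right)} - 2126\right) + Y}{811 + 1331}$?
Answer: $- \frac{4901}{2142} \approx -2.288$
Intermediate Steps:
$K{\left(h \right)} = 1$ ($K{\left(h \right)} = \frac{2 h}{2 h} = 2 h \frac{1}{2 h} = 1$)
$\frac{\left(K{\left(-10 \right)} - 2126\right) + Y}{811 + 1331} = \frac{\left(1 - 2126\right) - 2776}{811 + 1331} = \frac{-2125 - 2776}{2142} = \left(-4901\right) \frac{1}{2142} = - \frac{4901}{2142}$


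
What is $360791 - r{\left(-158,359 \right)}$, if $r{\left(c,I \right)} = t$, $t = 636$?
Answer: $360155$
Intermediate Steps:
$r{\left(c,I \right)} = 636$
$360791 - r{\left(-158,359 \right)} = 360791 - 636 = 360155$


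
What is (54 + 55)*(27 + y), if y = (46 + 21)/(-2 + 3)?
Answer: 10246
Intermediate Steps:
y = 67 (y = 67/1 = 67*1 = 67)
(54 + 55)*(27 + y) = (54 + 55)*(27 + 67) = 109*94 = 10246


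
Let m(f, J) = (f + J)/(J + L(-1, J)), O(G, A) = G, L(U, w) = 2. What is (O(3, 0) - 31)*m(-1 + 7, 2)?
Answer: -56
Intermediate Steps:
m(f, J) = (J + f)/(2 + J) (m(f, J) = (f + J)/(J + 2) = (J + f)/(2 + J))
(O(3, 0) - 31)*m(-1 + 7, 2) = (3 - 31)*((2 + (-1 + 7))/(2 + 2)) = -28*(2 + 6)/4 = -7*8 = -28*2 = -56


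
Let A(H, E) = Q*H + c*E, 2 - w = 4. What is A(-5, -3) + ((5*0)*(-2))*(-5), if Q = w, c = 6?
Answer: -8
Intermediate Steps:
w = -2 (w = 2 - 1*4 = 2 - 4 = -2)
Q = -2
A(H, E) = -2*H + 6*E
A(-5, -3) + ((5*0)*(-2))*(-5) = (-2*(-5) + 6*(-3)) + ((5*0)*(-2))*(-5) = (10 - 18) + (0*(-2))*(-5) = -8 + 0*(-5) = -8 + 0 = -8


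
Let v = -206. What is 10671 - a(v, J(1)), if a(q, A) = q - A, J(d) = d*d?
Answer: 10878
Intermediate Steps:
J(d) = d²
10671 - a(v, J(1)) = 10671 - (-206 - 1*1²) = 10671 - (-206 - 1*1) = 10671 - (-206 - 1) = 10671 - 1*(-207) = 10671 + 207 = 10878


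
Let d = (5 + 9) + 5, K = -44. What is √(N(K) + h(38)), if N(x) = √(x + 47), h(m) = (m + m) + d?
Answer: √(95 + √3) ≈ 9.8353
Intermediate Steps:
d = 19 (d = 14 + 5 = 19)
h(m) = 19 + 2*m (h(m) = (m + m) + 19 = 2*m + 19 = 19 + 2*m)
N(x) = √(47 + x)
√(N(K) + h(38)) = √(√(47 - 44) + (19 + 2*38)) = √(√3 + (19 + 76)) = √(√3 + 95) = √(95 + √3)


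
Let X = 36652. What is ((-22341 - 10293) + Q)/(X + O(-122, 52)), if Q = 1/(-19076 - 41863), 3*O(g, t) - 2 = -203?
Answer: -1988683327/2229453315 ≈ -0.89200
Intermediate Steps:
O(g, t) = -67 (O(g, t) = ⅔ + (⅓)*(-203) = ⅔ - 203/3 = -67)
Q = -1/60939 (Q = 1/(-60939) = -1/60939 ≈ -1.6410e-5)
((-22341 - 10293) + Q)/(X + O(-122, 52)) = ((-22341 - 10293) - 1/60939)/(36652 - 67) = (-32634 - 1/60939)/36585 = -1988683327/60939*1/36585 = -1988683327/2229453315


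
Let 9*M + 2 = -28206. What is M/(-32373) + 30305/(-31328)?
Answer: -722352151/829784736 ≈ -0.87053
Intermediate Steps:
M = -28208/9 (M = -2/9 + (⅑)*(-28206) = -2/9 - 3134 = -28208/9 ≈ -3134.2)
M/(-32373) + 30305/(-31328) = -28208/9/(-32373) + 30305/(-31328) = -28208/9*(-1/32373) + 30305*(-1/31328) = 28208/291357 - 2755/2848 = -722352151/829784736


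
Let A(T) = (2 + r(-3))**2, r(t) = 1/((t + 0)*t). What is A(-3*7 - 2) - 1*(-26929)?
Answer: 2181610/81 ≈ 26933.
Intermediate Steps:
r(t) = t**(-2) (r(t) = 1/(t*t) = t**(-2))
A(T) = 361/81 (A(T) = (2 + (-3)**(-2))**2 = (2 + 1/9)**2 = (19/9)**2 = 361/81)
A(-3*7 - 2) - 1*(-26929) = 361/81 - 1*(-26929) = 361/81 + 26929 = 2181610/81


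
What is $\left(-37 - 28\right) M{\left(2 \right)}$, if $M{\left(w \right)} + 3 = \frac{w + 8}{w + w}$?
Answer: $\frac{65}{2} \approx 32.5$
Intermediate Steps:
$M{\left(w \right)} = -3 + \frac{8 + w}{2 w}$ ($M{\left(w \right)} = -3 + \frac{w + 8}{w + w} = -3 + \frac{8 + w}{2 w}$)
$\left(-37 - 28\right) M{\left(2 \right)} = \left(-37 - 28\right) \left(- \frac{5}{2} + \frac{4}{2}\right) = - 65 \left(- \frac{5}{2} + 4 \cdot \frac{1}{2}\right) = - 65 \left(- \frac{5}{2} + 2\right) = \left(-65\right) \left(- \frac{1}{2}\right) = \frac{65}{2}$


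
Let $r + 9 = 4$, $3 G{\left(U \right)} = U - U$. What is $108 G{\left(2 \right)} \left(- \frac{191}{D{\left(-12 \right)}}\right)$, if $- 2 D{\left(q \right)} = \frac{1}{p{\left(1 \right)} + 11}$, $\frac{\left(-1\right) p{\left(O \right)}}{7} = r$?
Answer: $0$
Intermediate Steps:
$G{\left(U \right)} = 0$ ($G{\left(U \right)} = \frac{U - U}{3} = \frac{1}{3} \cdot 0 = 0$)
$r = -5$ ($r = -9 + 4 = -5$)
$p{\left(O \right)} = 35$ ($p{\left(O \right)} = \left(-7\right) \left(-5\right) = 35$)
$D{\left(q \right)} = - \frac{1}{92}$ ($D{\left(q \right)} = - \frac{1}{2 \left(35 + 11\right)} = - \frac{1}{2 \cdot 46} = \left(- \frac{1}{2}\right) \frac{1}{46} = - \frac{1}{92}$)
$108 G{\left(2 \right)} \left(- \frac{191}{D{\left(-12 \right)}}\right) = 108 \cdot 0 \left(- \frac{191}{- \frac{1}{92}}\right) = 0 \left(\left(-191\right) \left(-92\right)\right) = 0 \cdot 17572 = 0$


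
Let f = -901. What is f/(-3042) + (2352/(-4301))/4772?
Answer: 4621326097/15608784906 ≈ 0.29607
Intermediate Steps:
f/(-3042) + (2352/(-4301))/4772 = -901/(-3042) + (2352/(-4301))/4772 = -901*(-1/3042) + (2352*(-1/4301))*(1/4772) = 901/3042 - 2352/4301*1/4772 = 901/3042 - 588/5131093 = 4621326097/15608784906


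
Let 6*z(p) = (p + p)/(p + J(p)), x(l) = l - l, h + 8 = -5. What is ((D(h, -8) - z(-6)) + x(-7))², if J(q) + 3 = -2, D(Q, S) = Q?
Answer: 21025/121 ≈ 173.76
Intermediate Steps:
h = -13 (h = -8 - 5 = -13)
J(q) = -5 (J(q) = -3 - 2 = -5)
x(l) = 0
z(p) = p/(3*(-5 + p)) (z(p) = ((p + p)/(p - 5))/6 = ((2*p)/(-5 + p))/6 = (2*p/(-5 + p))/6 = p/(3*(-5 + p)))
((D(h, -8) - z(-6)) + x(-7))² = ((-13 - (-6)/(3*(-5 - 6))) + 0)² = ((-13 - (-6)/(3*(-11))) + 0)² = ((-13 - (-6)*(-1)/(3*11)) + 0)² = ((-13 - 1*2/11) + 0)² = ((-13 - 2/11) + 0)² = (-145/11 + 0)² = (-145/11)² = 21025/121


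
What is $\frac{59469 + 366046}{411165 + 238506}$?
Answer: $\frac{425515}{649671} \approx 0.65497$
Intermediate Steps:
$\frac{59469 + 366046}{411165 + 238506} = \frac{425515}{649671}$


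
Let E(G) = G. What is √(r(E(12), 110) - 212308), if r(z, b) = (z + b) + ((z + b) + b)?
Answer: I*√211954 ≈ 460.38*I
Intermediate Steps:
r(z, b) = 2*z + 3*b (r(z, b) = (b + z) + ((b + z) + b) = (b + z) + (z + 2*b) = 2*z + 3*b)
√(r(E(12), 110) - 212308) = √((2*12 + 3*110) - 212308) = √((24 + 330) - 212308) = √(354 - 212308) = √(-211954) = I*√211954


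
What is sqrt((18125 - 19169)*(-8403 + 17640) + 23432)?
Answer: 2*I*sqrt(2404999) ≈ 3101.6*I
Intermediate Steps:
sqrt((18125 - 19169)*(-8403 + 17640) + 23432) = sqrt(-1044*9237 + 23432) = sqrt(-9643428 + 23432) = sqrt(-9619996) = 2*I*sqrt(2404999)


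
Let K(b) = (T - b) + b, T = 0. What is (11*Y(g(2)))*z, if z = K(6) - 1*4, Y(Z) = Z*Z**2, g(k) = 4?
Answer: -2816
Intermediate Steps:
K(b) = 0 (K(b) = (0 - b) + b = -b + b = 0)
Y(Z) = Z**3
z = -4 (z = 0 - 1*4 = 0 - 4 = -4)
(11*Y(g(2)))*z = (11*4**3)*(-4) = (11*64)*(-4) = 704*(-4) = -2816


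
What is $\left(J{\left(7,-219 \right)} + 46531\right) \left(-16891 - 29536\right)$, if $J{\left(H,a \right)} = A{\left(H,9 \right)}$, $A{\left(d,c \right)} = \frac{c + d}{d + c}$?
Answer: $-2160341164$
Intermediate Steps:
$A{\left(d,c \right)} = 1$ ($A{\left(d,c \right)} = \frac{c + d}{c + d} = 1$)
$J{\left(H,a \right)} = 1$
$\left(J{\left(7,-219 \right)} + 46531\right) \left(-16891 - 29536\right) = \left(1 + 46531\right) \left(-16891 - 29536\right) = 46532 \left(-46427\right) = -2160341164$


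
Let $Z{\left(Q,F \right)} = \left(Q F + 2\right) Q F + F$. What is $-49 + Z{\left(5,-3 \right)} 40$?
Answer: $7631$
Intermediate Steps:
$Z{\left(Q,F \right)} = F + F Q \left(2 + F Q\right)$ ($Z{\left(Q,F \right)} = \left(F Q + 2\right) Q F + F = \left(2 + F Q\right) Q F + F = Q \left(2 + F Q\right) F + F = F Q \left(2 + F Q\right) + F = F + F Q \left(2 + F Q\right)$)
$-49 + Z{\left(5,-3 \right)} 40 = -49 + - 3 \left(1 + 2 \cdot 5 - 3 \cdot 5^{2}\right) 40 = -49 + - 3 \left(1 + 10 - 75\right) 40 = -49 + \left(-3\right) \left(-64\right) 40 = -49 + 192 \cdot 40 = -49 + 7680 = 7631$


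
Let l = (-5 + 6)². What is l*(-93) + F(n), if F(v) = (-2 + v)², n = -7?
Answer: -12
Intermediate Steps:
l = 1 (l = 1² = 1)
l*(-93) + F(n) = 1*(-93) + (-2 - 7)² = -93 + (-9)² = -93 + 81 = -12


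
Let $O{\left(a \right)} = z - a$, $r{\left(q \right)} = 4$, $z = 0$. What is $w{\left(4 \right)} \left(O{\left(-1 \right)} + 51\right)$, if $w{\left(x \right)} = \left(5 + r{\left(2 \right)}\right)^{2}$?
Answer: $4212$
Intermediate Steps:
$w{\left(x \right)} = 81$ ($w{\left(x \right)} = \left(5 + 4\right)^{2} = 9^{2} = 81$)
$O{\left(a \right)} = - a$ ($O{\left(a \right)} = 0 - a = - a$)
$w{\left(4 \right)} \left(O{\left(-1 \right)} + 51\right) = 81 \left(\left(-1\right) \left(-1\right) + 51\right) = 81 \left(1 + 51\right) = 81 \cdot 52 = 4212$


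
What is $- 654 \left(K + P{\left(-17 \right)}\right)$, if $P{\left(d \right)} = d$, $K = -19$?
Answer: $23544$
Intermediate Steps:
$- 654 \left(K + P{\left(-17 \right)}\right) = - 654 \left(-19 - 17\right) = \left(-654\right) \left(-36\right) = 23544$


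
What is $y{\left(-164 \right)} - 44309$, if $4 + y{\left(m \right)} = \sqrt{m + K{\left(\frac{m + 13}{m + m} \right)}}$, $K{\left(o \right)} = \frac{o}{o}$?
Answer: $-44313 + i \sqrt{163} \approx -44313.0 + 12.767 i$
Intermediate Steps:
$K{\left(o \right)} = 1$
$y{\left(m \right)} = -4 + \sqrt{1 + m}$ ($y{\left(m \right)} = -4 + \sqrt{m + 1} = -4 + \sqrt{1 + m}$)
$y{\left(-164 \right)} - 44309 = \left(-4 + \sqrt{1 - 164}\right) - 44309 = \left(-4 + \sqrt{-163}\right) - 44309 = \left(-4 + i \sqrt{163}\right) - 44309 = -44313 + i \sqrt{163}$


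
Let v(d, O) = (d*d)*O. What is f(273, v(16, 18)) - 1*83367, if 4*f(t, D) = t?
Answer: -333195/4 ≈ -83299.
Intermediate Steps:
v(d, O) = O*d**2 (v(d, O) = d**2*O = O*d**2)
f(t, D) = t/4
f(273, v(16, 18)) - 1*83367 = (1/4)*273 - 1*83367 = 273/4 - 83367 = -333195/4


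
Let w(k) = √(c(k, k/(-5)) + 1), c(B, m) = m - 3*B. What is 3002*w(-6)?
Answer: 3002*√505/5 ≈ 13492.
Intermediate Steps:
w(k) = √(1 - 16*k/5) (w(k) = √((k/(-5) - 3*k) + 1) = √((k*(-⅕) - 3*k) + 1) = √((-k/5 - 3*k) + 1) = √(-16*k/5 + 1) = √(1 - 16*k/5))
3002*w(-6) = 3002*(√(25 - 80*(-6))/5) = 3002*(√(25 + 480)/5) = 3002*(√505/5) = 3002*√505/5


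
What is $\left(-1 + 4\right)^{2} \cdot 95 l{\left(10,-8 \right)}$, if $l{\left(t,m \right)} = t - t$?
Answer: $0$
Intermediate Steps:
$l{\left(t,m \right)} = 0$
$\left(-1 + 4\right)^{2} \cdot 95 l{\left(10,-8 \right)} = \left(-1 + 4\right)^{2} \cdot 95 \cdot 0 = 3^{2} \cdot 95 \cdot 0 = 9 \cdot 95 \cdot 0 = 855 \cdot 0 = 0$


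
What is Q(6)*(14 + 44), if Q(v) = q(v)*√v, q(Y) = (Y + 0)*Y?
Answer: 2088*√6 ≈ 5114.5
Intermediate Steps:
q(Y) = Y² (q(Y) = Y*Y = Y²)
Q(v) = v^(5/2) (Q(v) = v²*√v = v^(5/2))
Q(6)*(14 + 44) = 6^(5/2)*(14 + 44) = (36*√6)*58 = 2088*√6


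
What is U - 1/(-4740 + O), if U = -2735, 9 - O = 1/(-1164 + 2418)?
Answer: -16225864871/5932675 ≈ -2735.0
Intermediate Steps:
O = 11285/1254 (O = 9 - 1/(-1164 + 2418) = 9 - 1/1254 = 11285/1254 ≈ 8.9992)
U - 1/(-4740 + O) = -2735 - 1/(-4740 + 11285/1254) = -2735 - 1/(-5932675/1254) = -2735 - 1*(-1254/5932675) = -2735 + 1254/5932675 = -16225864871/5932675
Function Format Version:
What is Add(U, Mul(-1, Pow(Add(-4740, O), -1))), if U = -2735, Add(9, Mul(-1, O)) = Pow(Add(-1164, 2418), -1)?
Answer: Rational(-16225864871, 5932675) ≈ -2735.0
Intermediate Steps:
O = Rational(11285, 1254) (O = Add(9, Mul(-1, Pow(Add(-1164, 2418), -1))) = Add(9, Mul(-1, Pow(1254, -1))) = Add(9, Mul(-1, Rational(1, 1254))) = Add(9, Rational(-1, 1254)) = Rational(11285, 1254) ≈ 8.9992)
Add(U, Mul(-1, Pow(Add(-4740, O), -1))) = Add(-2735, Mul(-1, Pow(Add(-4740, Rational(11285, 1254)), -1))) = Add(-2735, Mul(-1, Pow(Rational(-5932675, 1254), -1))) = Add(-2735, Mul(-1, Rational(-1254, 5932675))) = Add(-2735, Rational(1254, 5932675)) = Rational(-16225864871, 5932675)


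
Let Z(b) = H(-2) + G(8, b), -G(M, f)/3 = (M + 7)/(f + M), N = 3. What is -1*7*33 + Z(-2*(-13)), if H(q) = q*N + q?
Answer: -8171/34 ≈ -240.32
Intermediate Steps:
H(q) = 4*q (H(q) = q*3 + q = 3*q + q = 4*q)
G(M, f) = -3*(7 + M)/(M + f) (G(M, f) = -3*(M + 7)/(f + M) = -3*(7 + M)/(M + f))
Z(b) = -8 - 45/(8 + b) (Z(b) = 4*(-2) + 3*(-7 - 1*8)/(8 + b) = -8 + 3*(-7 - 8)/(8 + b) = -8 + 3*(-15)/(8 + b) = -8 - 45/(8 + b))
-1*7*33 + Z(-2*(-13)) = -1*7*33 + (-109 - (-16)*(-13))/(8 - 2*(-13)) = -7*33 + (-109 - 8*26)/(8 + 26) = -231 + (-109 - 208)/34 = -231 + (1/34)*(-317) = -231 - 317/34 = -8171/34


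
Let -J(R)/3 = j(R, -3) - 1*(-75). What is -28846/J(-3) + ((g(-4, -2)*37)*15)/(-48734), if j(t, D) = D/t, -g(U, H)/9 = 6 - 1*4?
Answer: 352014671/2777838 ≈ 126.72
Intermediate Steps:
g(U, H) = -18 (g(U, H) = -9*(6 - 1*4) = -9*(6 - 4) = -9*2 = -18)
J(R) = -225 + 9/R (J(R) = -3*(-3/R - 1*(-75)) = -3*(-3/R + 75) = -3*(75 - 3/R) = -225 + 9/R)
-28846/J(-3) + ((g(-4, -2)*37)*15)/(-48734) = -28846/(-225 + 9/(-3)) + (-18*37*15)/(-48734) = -28846/(-225 + 9*(-⅓)) - 666*15*(-1/48734) = -28846/(-225 - 3) - 9990*(-1/48734) = -28846/(-228) + 4995/24367 = -28846*(-1/228) + 4995/24367 = 14423/114 + 4995/24367 = 352014671/2777838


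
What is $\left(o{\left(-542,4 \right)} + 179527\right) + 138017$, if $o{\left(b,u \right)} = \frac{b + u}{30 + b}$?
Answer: $\frac{81291533}{256} \approx 3.1755 \cdot 10^{5}$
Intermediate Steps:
$o{\left(b,u \right)} = \frac{b + u}{30 + b}$
$\left(o{\left(-542,4 \right)} + 179527\right) + 138017 = \left(\frac{-542 + 4}{30 - 542} + 179527\right) + 138017 = \left(\frac{1}{-512} \left(-538\right) + 179527\right) + 138017 = \left(\left(- \frac{1}{512}\right) \left(-538\right) + 179527\right) + 138017 = \left(\frac{269}{256} + 179527\right) + 138017 = \frac{45959181}{256} + 138017 = \frac{81291533}{256}$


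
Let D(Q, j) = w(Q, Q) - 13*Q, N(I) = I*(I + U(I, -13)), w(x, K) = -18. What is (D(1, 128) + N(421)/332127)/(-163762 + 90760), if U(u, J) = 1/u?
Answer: 10118695/24245935254 ≈ 0.00041734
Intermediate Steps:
N(I) = I*(I + 1/I)
D(Q, j) = -18 - 13*Q
(D(1, 128) + N(421)/332127)/(-163762 + 90760) = ((-18 - 13*1) + (1 + 421**2)/332127)/(-163762 + 90760) = ((-18 - 13) + (1 + 177241)*(1/332127))/(-73002) = (-31 + 177242*(1/332127))*(-1/73002) = (-31 + 177242/332127)*(-1/73002) = -10118695/332127*(-1/73002) = 10118695/24245935254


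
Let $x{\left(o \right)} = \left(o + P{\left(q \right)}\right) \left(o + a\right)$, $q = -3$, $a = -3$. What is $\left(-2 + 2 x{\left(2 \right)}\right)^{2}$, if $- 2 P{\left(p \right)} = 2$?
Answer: $16$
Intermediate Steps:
$P{\left(p \right)} = -1$ ($P{\left(p \right)} = \left(- \frac{1}{2}\right) 2 = -1$)
$x{\left(o \right)} = \left(-1 + o\right) \left(-3 + o\right)$ ($x{\left(o \right)} = \left(o - 1\right) \left(o - 3\right) = \left(-1 + o\right) \left(-3 + o\right)$)
$\left(-2 + 2 x{\left(2 \right)}\right)^{2} = \left(-2 + 2 \left(3 + 2^{2} - 8\right)\right)^{2} = \left(-2 + 2 \left(3 + 4 - 8\right)\right)^{2} = \left(-2 + 2 \left(-1\right)\right)^{2} = \left(-2 - 2\right)^{2} = \left(-4\right)^{2} = 16$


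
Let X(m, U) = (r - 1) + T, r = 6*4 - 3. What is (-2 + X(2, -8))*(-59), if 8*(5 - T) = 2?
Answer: -5369/4 ≈ -1342.3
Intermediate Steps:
T = 19/4 (T = 5 - ⅛*2 = 5 - ¼ = 19/4 ≈ 4.7500)
r = 21 (r = 24 - 3 = 21)
X(m, U) = 99/4 (X(m, U) = (21 - 1) + 19/4 = 20 + 19/4 = 99/4)
(-2 + X(2, -8))*(-59) = (-2 + 99/4)*(-59) = (91/4)*(-59) = -5369/4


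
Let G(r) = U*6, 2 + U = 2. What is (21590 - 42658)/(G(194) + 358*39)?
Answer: -10534/6981 ≈ -1.5090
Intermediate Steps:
U = 0 (U = -2 + 2 = 0)
G(r) = 0 (G(r) = 0*6 = 0)
(21590 - 42658)/(G(194) + 358*39) = (21590 - 42658)/(0 + 358*39) = -21068/(0 + 13962) = -21068/13962 = -21068*1/13962 = -10534/6981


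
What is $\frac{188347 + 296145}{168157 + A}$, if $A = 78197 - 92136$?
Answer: $\frac{242246}{77109} \approx 3.1416$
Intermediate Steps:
$A = -13939$
$\frac{188347 + 296145}{168157 + A} = \frac{188347 + 296145}{168157 - 13939} = \frac{484492}{154218} = 484492 \cdot \frac{1}{154218} = \frac{242246}{77109}$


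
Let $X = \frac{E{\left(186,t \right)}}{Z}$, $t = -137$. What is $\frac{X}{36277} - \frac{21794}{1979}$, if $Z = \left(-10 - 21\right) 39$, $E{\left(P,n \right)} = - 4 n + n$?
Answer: $- \frac{318620509137}{28932249749} \approx -11.013$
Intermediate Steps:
$E{\left(P,n \right)} = - 3 n$
$Z = -1209$ ($Z = \left(-31\right) 39 = -1209$)
$X = - \frac{137}{403}$ ($X = \frac{\left(-3\right) \left(-137\right)}{-1209} = 411 \left(- \frac{1}{1209}\right) = - \frac{137}{403} \approx -0.33995$)
$\frac{X}{36277} - \frac{21794}{1979} = - \frac{137}{403 \cdot 36277} - \frac{21794}{1979} = \left(- \frac{137}{403}\right) \frac{1}{36277} - \frac{21794}{1979} = - \frac{137}{14619631} - \frac{21794}{1979} = - \frac{318620509137}{28932249749}$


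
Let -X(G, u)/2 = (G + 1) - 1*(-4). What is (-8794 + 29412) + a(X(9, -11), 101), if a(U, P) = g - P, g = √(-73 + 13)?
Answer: 20517 + 2*I*√15 ≈ 20517.0 + 7.746*I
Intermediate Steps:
X(G, u) = -10 - 2*G (X(G, u) = -2*((G + 1) - 1*(-4)) = -2*((1 + G) + 4) = -2*(5 + G) = -10 - 2*G)
g = 2*I*√15 (g = √(-60) = 2*I*√15 ≈ 7.746*I)
a(U, P) = -P + 2*I*√15 (a(U, P) = 2*I*√15 - P = -P + 2*I*√15)
(-8794 + 29412) + a(X(9, -11), 101) = (-8794 + 29412) + (-1*101 + 2*I*√15) = 20618 + (-101 + 2*I*√15) = 20517 + 2*I*√15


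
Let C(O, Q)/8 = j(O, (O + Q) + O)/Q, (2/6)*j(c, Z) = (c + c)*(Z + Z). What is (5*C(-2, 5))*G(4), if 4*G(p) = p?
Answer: -192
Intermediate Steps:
G(p) = p/4
j(c, Z) = 12*Z*c (j(c, Z) = 3*((c + c)*(Z + Z)) = 3*((2*c)*(2*Z)) = 3*(4*Z*c) = 12*Z*c)
C(O, Q) = 96*O*(Q + 2*O)/Q (C(O, Q) = 8*((12*((O + Q) + O)*O)/Q) = 8*((12*(Q + 2*O)*O)/Q) = 8*((12*O*(Q + 2*O))/Q) = 8*(12*O*(Q + 2*O)/Q) = 96*O*(Q + 2*O)/Q)
(5*C(-2, 5))*G(4) = (5*(96*(-2)*(5 + 2*(-2))/5))*((1/4)*4) = (5*(96*(-2)*(1/5)*(5 - 4)))*1 = (5*(96*(-2)*(1/5)*1))*1 = (5*(-192/5))*1 = -192*1 = -192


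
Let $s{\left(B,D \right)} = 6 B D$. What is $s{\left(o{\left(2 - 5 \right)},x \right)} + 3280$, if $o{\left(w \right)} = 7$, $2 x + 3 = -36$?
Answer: $2461$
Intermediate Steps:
$x = - \frac{39}{2}$ ($x = - \frac{3}{2} + \frac{1}{2} \left(-36\right) = - \frac{3}{2} - 18 = - \frac{39}{2} \approx -19.5$)
$s{\left(B,D \right)} = 6 B D$
$s{\left(o{\left(2 - 5 \right)},x \right)} + 3280 = 6 \cdot 7 \left(- \frac{39}{2}\right) + 3280 = -819 + 3280 = 2461$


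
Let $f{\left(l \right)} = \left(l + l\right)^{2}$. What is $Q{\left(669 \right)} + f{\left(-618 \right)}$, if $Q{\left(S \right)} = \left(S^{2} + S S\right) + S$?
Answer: $2423487$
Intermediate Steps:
$f{\left(l \right)} = 4 l^{2}$ ($f{\left(l \right)} = \left(2 l\right)^{2} = 4 l^{2}$)
$Q{\left(S \right)} = S + 2 S^{2}$ ($Q{\left(S \right)} = \left(S^{2} + S^{2}\right) + S = 2 S^{2} + S = S + 2 S^{2}$)
$Q{\left(669 \right)} + f{\left(-618 \right)} = 669 \left(1 + 2 \cdot 669\right) + 4 \left(-618\right)^{2} = 669 \left(1 + 1338\right) + 4 \cdot 381924 = 669 \cdot 1339 + 1527696 = 895791 + 1527696 = 2423487$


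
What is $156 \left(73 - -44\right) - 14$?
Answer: $18238$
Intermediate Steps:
$156 \left(73 - -44\right) - 14 = 156 \left(73 + 44\right) - 14 = 156 \cdot 117 - 14 = 18252 - 14 = 18238$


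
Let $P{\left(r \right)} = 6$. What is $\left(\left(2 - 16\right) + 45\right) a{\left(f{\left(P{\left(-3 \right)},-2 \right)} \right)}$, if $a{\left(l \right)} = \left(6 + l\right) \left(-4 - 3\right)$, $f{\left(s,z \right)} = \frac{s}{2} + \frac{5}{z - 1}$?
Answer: $- \frac{4774}{3} \approx -1591.3$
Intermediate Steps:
$f{\left(s,z \right)} = \frac{s}{2} + \frac{5}{-1 + z}$ ($f{\left(s,z \right)} = s \frac{1}{2} + \frac{5}{z - 1} = \frac{s}{2} + \frac{5}{-1 + z}$)
$a{\left(l \right)} = -42 - 7 l$ ($a{\left(l \right)} = \left(6 + l\right) \left(-7\right) = -42 - 7 l$)
$\left(\left(2 - 16\right) + 45\right) a{\left(f{\left(P{\left(-3 \right)},-2 \right)} \right)} = \left(\left(2 - 16\right) + 45\right) \left(-42 - 7 \frac{10 - 6 + 6 \left(-2\right)}{2 \left(-1 - 2\right)}\right) = \left(\left(2 - 16\right) + 45\right) \left(-42 - 7 \frac{10 - 6 - 12}{2 \left(-3\right)}\right) = \left(-14 + 45\right) \left(-42 - 7 \cdot \frac{1}{2} \left(- \frac{1}{3}\right) \left(-8\right)\right) = 31 \left(-42 - \frac{28}{3}\right) = 31 \left(- \frac{154}{3}\right) = - \frac{4774}{3}$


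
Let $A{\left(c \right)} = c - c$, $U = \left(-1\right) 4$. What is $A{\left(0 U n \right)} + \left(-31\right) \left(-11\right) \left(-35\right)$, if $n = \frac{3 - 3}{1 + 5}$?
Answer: $-11935$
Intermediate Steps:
$U = -4$
$n = 0$ ($n = \frac{0}{6} = 0 \cdot \frac{1}{6} = 0$)
$A{\left(c \right)} = 0$
$A{\left(0 U n \right)} + \left(-31\right) \left(-11\right) \left(-35\right) = 0 + \left(-31\right) \left(-11\right) \left(-35\right) = 0 + 341 \left(-35\right) = 0 - 11935 = -11935$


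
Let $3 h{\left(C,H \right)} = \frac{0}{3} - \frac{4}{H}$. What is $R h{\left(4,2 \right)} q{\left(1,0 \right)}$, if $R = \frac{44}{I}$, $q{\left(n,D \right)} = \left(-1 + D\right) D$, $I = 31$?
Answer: $0$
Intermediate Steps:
$h{\left(C,H \right)} = - \frac{4}{3 H}$ ($h{\left(C,H \right)} = \frac{\frac{0}{3} - \frac{4}{H}}{3} = \frac{0 \cdot \frac{1}{3} - \frac{4}{H}}{3} = \frac{0 - \frac{4}{H}}{3} = \frac{\left(-4\right) \frac{1}{H}}{3} = - \frac{4}{3 H}$)
$q{\left(n,D \right)} = D \left(-1 + D\right)$
$R = \frac{44}{31} \approx 1.4194$
$R h{\left(4,2 \right)} q{\left(1,0 \right)} = \frac{44 \left(- \frac{4}{3 \cdot 2}\right)}{31} \cdot 0 \left(-1 + 0\right) = \frac{44 \left(\left(- \frac{4}{3}\right) \frac{1}{2}\right)}{31} \cdot 0 \left(-1\right) = \frac{44}{31} \left(- \frac{2}{3}\right) 0 = \left(- \frac{88}{93}\right) 0 = 0$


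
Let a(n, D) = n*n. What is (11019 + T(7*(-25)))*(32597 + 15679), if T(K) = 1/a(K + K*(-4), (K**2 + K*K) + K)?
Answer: 16291068102864/30625 ≈ 5.3195e+8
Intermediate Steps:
a(n, D) = n**2
T(K) = 1/(9*K**2) (T(K) = 1/((K + K*(-4))**2) = 1/((K - 4*K)**2) = 1/((-3*K)**2) = 1/(9*K**2))
(11019 + T(7*(-25)))*(32597 + 15679) = (11019 + 1/(9*(7*(-25))**2))*(32597 + 15679) = (11019 + (1/9)/(-175)**2)*48276 = (11019 + (1/9)*(1/30625))*48276 = (11019 + 1/275625)*48276 = (3037111876/275625)*48276 = 16291068102864/30625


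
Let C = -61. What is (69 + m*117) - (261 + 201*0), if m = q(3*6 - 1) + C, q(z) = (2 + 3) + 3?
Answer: -6393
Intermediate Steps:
q(z) = 8 (q(z) = 5 + 3 = 8)
m = -53 (m = 8 - 61 = -53)
(69 + m*117) - (261 + 201*0) = (69 - 53*117) - (261 + 201*0) = (69 - 6201) - (261 + 0) = -6132 - 1*261 = -6132 - 261 = -6393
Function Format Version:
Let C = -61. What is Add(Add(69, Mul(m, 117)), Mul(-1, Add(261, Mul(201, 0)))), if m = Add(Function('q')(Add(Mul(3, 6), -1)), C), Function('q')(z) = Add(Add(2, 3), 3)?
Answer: -6393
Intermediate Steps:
Function('q')(z) = 8 (Function('q')(z) = Add(5, 3) = 8)
m = -53 (m = Add(8, -61) = -53)
Add(Add(69, Mul(m, 117)), Mul(-1, Add(261, Mul(201, 0)))) = Add(Add(69, Mul(-53, 117)), Mul(-1, Add(261, Mul(201, 0)))) = Add(Add(69, -6201), Mul(-1, Add(261, 0))) = Add(-6132, Mul(-1, 261)) = Add(-6132, -261) = -6393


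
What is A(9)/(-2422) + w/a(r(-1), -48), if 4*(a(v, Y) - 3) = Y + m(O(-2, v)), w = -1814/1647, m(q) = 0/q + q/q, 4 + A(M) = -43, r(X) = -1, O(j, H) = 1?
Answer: 2897621/19945170 ≈ 0.14528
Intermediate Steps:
A(M) = -47 (A(M) = -4 - 43 = -47)
m(q) = 1 (m(q) = 0 + 1 = 1)
w = -1814/1647 (w = -1814*1/1647 = -1814/1647 ≈ -1.1014)
a(v, Y) = 13/4 + Y/4 (a(v, Y) = 3 + (Y + 1)/4 = 3 + (1 + Y)/4 = 3 + (¼ + Y/4) = 13/4 + Y/4)
A(9)/(-2422) + w/a(r(-1), -48) = -47/(-2422) - 1814/(1647*(13/4 + (¼)*(-48))) = -47*(-1/2422) - 1814/(1647*(13/4 - 12)) = 47/2422 - 1814/(1647*(-35/4)) = 47/2422 - 1814/1647*(-4/35) = 47/2422 + 7256/57645 = 2897621/19945170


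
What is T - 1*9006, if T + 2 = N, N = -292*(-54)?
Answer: 6760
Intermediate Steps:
N = 15768
T = 15766 (T = -2 + 15768 = 15766)
T - 1*9006 = 15766 - 1*9006 = 15766 - 9006 = 6760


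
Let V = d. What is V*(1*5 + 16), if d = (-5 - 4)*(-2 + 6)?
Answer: -756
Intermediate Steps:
d = -36 (d = -9*4 = -36)
V = -36
V*(1*5 + 16) = -36*(1*5 + 16) = -36*(5 + 16) = -36*21 = -756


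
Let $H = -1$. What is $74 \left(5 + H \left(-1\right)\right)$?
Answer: $444$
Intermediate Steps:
$74 \left(5 + H \left(-1\right)\right) = 74 \left(5 - -1\right) = 74 \left(5 + 1\right) = 74 \cdot 6 = 444$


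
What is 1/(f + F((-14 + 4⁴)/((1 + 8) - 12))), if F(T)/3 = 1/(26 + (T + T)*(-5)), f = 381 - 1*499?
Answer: -2498/294755 ≈ -0.0084748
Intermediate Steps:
f = -118 (f = 381 - 499 = -118)
F(T) = 3/(26 - 10*T) (F(T) = 3/(26 + (T + T)*(-5)) = 3/(26 + (2*T)*(-5)) = 3/(26 - 10*T))
1/(f + F((-14 + 4⁴)/((1 + 8) - 12))) = 1/(-118 - 3/(-26 + 10*((-14 + 4⁴)/((1 + 8) - 12)))) = 1/(-118 - 3/(-26 + 10*((-14 + 256)/(9 - 12)))) = 1/(-118 - 3/(-26 + 10*(242/(-3)))) = 1/(-118 - 3/(-26 + 10*(242*(-⅓)))) = 1/(-118 - 3/(-26 + 10*(-242/3))) = 1/(-118 - 3/(-26 - 2420/3)) = 1/(-118 - 3/(-2498/3)) = 1/(-118 - 3*(-3/2498)) = 1/(-118 + 9/2498) = 1/(-294755/2498) = -2498/294755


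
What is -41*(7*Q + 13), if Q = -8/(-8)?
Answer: -820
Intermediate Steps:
Q = 1 (Q = -8*(-⅛) = 1)
-41*(7*Q + 13) = -41*(7*1 + 13) = -41*(7 + 13) = -41*20 = -820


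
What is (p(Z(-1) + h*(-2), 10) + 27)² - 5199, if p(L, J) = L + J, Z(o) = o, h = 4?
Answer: -4415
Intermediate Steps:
p(L, J) = J + L
(p(Z(-1) + h*(-2), 10) + 27)² - 5199 = ((10 + (-1 + 4*(-2))) + 27)² - 5199 = ((10 + (-1 - 8)) + 27)² - 5199 = ((10 - 9) + 27)² - 5199 = (1 + 27)² - 5199 = 28² - 5199 = 784 - 5199 = -4415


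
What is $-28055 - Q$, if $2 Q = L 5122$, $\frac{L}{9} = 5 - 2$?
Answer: $-97202$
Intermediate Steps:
$L = 27$ ($L = 9 \left(5 - 2\right) = 9 \cdot 3 = 27$)
$Q = 69147$ ($Q = \frac{27 \cdot 5122}{2} = \frac{1}{2} \cdot 138294 = 69147$)
$-28055 - Q = -28055 - 69147 = -97202$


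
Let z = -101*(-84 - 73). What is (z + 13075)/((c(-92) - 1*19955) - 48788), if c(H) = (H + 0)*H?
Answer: -9644/20093 ≈ -0.47997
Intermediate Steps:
z = 15857 (z = -101*(-157) = 15857)
c(H) = H² (c(H) = H*H = H²)
(z + 13075)/((c(-92) - 1*19955) - 48788) = (15857 + 13075)/(((-92)² - 1*19955) - 48788) = 28932/((8464 - 19955) - 48788) = 28932/(-11491 - 48788) = 28932/(-60279) = 28932*(-1/60279) = -9644/20093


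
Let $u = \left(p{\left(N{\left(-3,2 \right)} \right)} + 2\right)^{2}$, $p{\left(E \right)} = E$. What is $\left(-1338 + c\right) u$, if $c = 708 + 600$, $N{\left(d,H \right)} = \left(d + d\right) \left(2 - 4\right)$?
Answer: $-5880$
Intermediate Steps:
$N{\left(d,H \right)} = - 4 d$ ($N{\left(d,H \right)} = 2 d \left(-2\right) = - 4 d$)
$c = 1308$
$u = 196$ ($u = \left(\left(-4\right) \left(-3\right) + 2\right)^{2} = \left(12 + 2\right)^{2} = 14^{2} = 196$)
$\left(-1338 + c\right) u = \left(-1338 + 1308\right) 196 = \left(-30\right) 196 = -5880$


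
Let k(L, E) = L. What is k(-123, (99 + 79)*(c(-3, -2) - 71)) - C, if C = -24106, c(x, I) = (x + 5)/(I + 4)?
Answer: 23983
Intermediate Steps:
c(x, I) = (5 + x)/(4 + I)
k(-123, (99 + 79)*(c(-3, -2) - 71)) - C = -123 - 1*(-24106) = -123 + 24106 = 23983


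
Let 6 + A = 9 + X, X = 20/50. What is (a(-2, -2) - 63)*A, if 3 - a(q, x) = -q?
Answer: -1054/5 ≈ -210.80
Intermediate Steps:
X = 2/5 (X = 20*(1/50) = 2/5 ≈ 0.40000)
A = 17/5 (A = -6 + (9 + 2/5) = -6 + 47/5 = 17/5 ≈ 3.4000)
a(q, x) = 3 + q (a(q, x) = 3 - (-1)*q = 3 + q)
(a(-2, -2) - 63)*A = ((3 - 2) - 63)*(17/5) = (1 - 63)*(17/5) = -62*17/5 = -1054/5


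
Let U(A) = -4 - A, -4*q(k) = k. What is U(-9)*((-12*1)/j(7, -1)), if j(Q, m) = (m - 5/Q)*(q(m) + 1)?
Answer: 28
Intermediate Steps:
q(k) = -k/4
j(Q, m) = (1 - m/4)*(m - 5/Q) (j(Q, m) = (m - 5/Q)*(-m/4 + 1) = (m - 5/Q)*(1 - m/4) = (1 - m/4)*(m - 5/Q))
U(-9)*((-12*1)/j(7, -1)) = (-4 - 1*(-9))*((-12*1)/(((¼)*(-20 + 5*(-1) - 1*7*(-1)*(-4 - 1))/7))) = (-4 + 9)*(-12*28/(-20 - 5 - 1*7*(-1)*(-5))) = 5*(-12*28/(-20 - 5 - 35)) = 5*(-12/((¼)*(⅐)*(-60))) = 5*(-12/(-15/7)) = 5*(-12*(-7/15)) = 5*(28/5) = 28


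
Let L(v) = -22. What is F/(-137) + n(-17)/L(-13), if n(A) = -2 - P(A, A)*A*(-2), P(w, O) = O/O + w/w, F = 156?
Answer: 3079/1507 ≈ 2.0431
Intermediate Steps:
P(w, O) = 2 (P(w, O) = 1 + 1 = 2)
n(A) = -2 + 4*A (n(A) = -2 - 2*A*(-2) = -2 - (-4)*A = -2 + 4*A)
F/(-137) + n(-17)/L(-13) = 156/(-137) + (-2 + 4*(-17))/(-22) = 156*(-1/137) + (-2 - 68)*(-1/22) = -156/137 - 70*(-1/22) = -156/137 + 35/11 = 3079/1507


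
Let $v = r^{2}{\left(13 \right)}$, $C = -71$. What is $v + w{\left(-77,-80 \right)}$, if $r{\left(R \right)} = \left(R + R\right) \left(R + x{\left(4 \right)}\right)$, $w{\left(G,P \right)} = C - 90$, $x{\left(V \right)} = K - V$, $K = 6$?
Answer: $151939$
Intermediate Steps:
$x{\left(V \right)} = 6 - V$
$w{\left(G,P \right)} = -161$ ($w{\left(G,P \right)} = -71 - 90 = -161$)
$r{\left(R \right)} = 2 R \left(2 + R\right)$ ($r{\left(R \right)} = \left(R + R\right) \left(R + \left(6 - 4\right)\right) = 2 R \left(R + \left(6 - 4\right)\right) = 2 R \left(R + 2\right) = 2 R \left(2 + R\right)$)
$v = 152100$ ($v = \left(2 \cdot 13 \left(2 + 13\right)\right)^{2} = \left(2 \cdot 13 \cdot 15\right)^{2} = 390^{2} = 152100$)
$v + w{\left(-77,-80 \right)} = 152100 - 161 = 151939$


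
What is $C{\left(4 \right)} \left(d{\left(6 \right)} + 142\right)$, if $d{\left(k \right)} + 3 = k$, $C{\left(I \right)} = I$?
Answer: $580$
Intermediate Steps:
$d{\left(k \right)} = -3 + k$
$C{\left(4 \right)} \left(d{\left(6 \right)} + 142\right) = 4 \left(\left(-3 + 6\right) + 142\right) = 4 \left(3 + 142\right) = 4 \cdot 145 = 580$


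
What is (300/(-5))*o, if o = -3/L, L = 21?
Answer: 60/7 ≈ 8.5714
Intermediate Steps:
o = -⅐ (o = -3/21 = (1/21)*(-3) = -⅐ ≈ -0.14286)
(300/(-5))*o = (300/(-5))*(-⅐) = (300*(-⅕))*(-⅐) = -60*(-⅐) = 60/7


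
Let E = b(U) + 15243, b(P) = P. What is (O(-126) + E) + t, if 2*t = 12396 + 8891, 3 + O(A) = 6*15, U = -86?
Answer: 51775/2 ≈ 25888.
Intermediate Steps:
O(A) = 87 (O(A) = -3 + 6*15 = -3 + 90 = 87)
E = 15157 (E = -86 + 15243 = 15157)
t = 21287/2 (t = (12396 + 8891)/2 = (½)*21287 = 21287/2 ≈ 10644.)
(O(-126) + E) + t = (87 + 15157) + 21287/2 = 15244 + 21287/2 = 51775/2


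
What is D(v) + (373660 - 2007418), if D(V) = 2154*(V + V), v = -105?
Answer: -2086098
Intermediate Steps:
D(V) = 4308*V (D(V) = 2154*(2*V) = 4308*V)
D(v) + (373660 - 2007418) = 4308*(-105) + (373660 - 2007418) = -452340 - 1633758 = -2086098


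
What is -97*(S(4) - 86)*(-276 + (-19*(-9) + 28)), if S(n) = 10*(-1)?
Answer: -717024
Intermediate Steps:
S(n) = -10
-97*(S(4) - 86)*(-276 + (-19*(-9) + 28)) = -97*(-10 - 86)*(-276 + (-19*(-9) + 28)) = -(-9312)*(-276 + (171 + 28)) = -(-9312)*(-276 + 199) = -(-9312)*(-77) = -97*7392 = -717024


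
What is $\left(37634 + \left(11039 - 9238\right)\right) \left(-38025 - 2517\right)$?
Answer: $-1598773770$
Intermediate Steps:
$\left(37634 + \left(11039 - 9238\right)\right) \left(-38025 - 2517\right) = \left(37634 + 1801\right) \left(-40542\right) = 39435 \left(-40542\right) = -1598773770$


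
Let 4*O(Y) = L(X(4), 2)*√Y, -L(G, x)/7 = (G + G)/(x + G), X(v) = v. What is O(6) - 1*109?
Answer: -109 - 7*√6/3 ≈ -114.72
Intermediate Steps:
L(G, x) = -14*G/(G + x) (L(G, x) = -7*(G + G)/(x + G) = -7*2*G/(G + x) = -14*G/(G + x))
O(Y) = -7*√Y/3 (O(Y) = ((-14*4/(4 + 2))*√Y)/4 = ((-14*4/6)*√Y)/4 = ((-14*4*⅙)*√Y)/4 = (-28*√Y/3)/4 = -7*√Y/3)
O(6) - 1*109 = -7*√6/3 - 1*109 = -7*√6/3 - 109 = -109 - 7*√6/3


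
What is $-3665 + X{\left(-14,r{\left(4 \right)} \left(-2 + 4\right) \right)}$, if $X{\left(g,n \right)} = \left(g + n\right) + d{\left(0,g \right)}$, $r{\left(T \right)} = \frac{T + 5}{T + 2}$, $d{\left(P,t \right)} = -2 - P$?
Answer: $-3678$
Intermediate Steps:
$r{\left(T \right)} = \frac{5 + T}{2 + T}$
$X{\left(g,n \right)} = -2 + g + n$ ($X{\left(g,n \right)} = \left(g + n\right) - 2 = -2 + g + n$)
$-3665 + X{\left(-14,r{\left(4 \right)} \left(-2 + 4\right) \right)} = -3665 - \left(16 - \frac{5 + 4}{2 + 4} \left(-2 + 4\right)\right) = -3665 - \left(16 - \frac{1}{6} \cdot 9 \cdot 2\right) = -3665 - 13 = -3678$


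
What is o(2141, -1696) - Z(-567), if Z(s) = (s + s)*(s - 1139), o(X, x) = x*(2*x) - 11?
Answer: 3818217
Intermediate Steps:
o(X, x) = -11 + 2*x² (o(X, x) = 2*x² - 11 = -11 + 2*x²)
Z(s) = 2*s*(-1139 + s) (Z(s) = (2*s)*(-1139 + s) = 2*s*(-1139 + s))
o(2141, -1696) - Z(-567) = (-11 + 2*(-1696)²) - 2*(-567)*(-1139 - 567) = (-11 + 2*2876416) - 2*(-567)*(-1706) = (-11 + 5752832) - 1*1934604 = 5752821 - 1934604 = 3818217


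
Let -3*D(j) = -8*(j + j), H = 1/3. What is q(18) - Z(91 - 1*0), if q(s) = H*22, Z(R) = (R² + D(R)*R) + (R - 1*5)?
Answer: -52525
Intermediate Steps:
H = ⅓ ≈ 0.33333
D(j) = 16*j/3 (D(j) = -(-8)*(j + j)/3 = -(-8)*2*j/3 = -(-16)*j/3 = 16*j/3)
Z(R) = -5 + R + 19*R²/3 (Z(R) = (R² + (16*R/3)*R) + (R - 1*5) = (R² + 16*R²/3) + (R - 5) = 19*R²/3 + (-5 + R) = -5 + R + 19*R²/3)
q(s) = 22/3 (q(s) = (⅓)*22 = 22/3)
q(18) - Z(91 - 1*0) = 22/3 - (-5 + (91 - 1*0) + 19*(91 - 1*0)²/3) = 22/3 - (-5 + (91 + 0) + 19*(91 + 0)²/3) = 22/3 - (-5 + 91 + (19/3)*91²) = 22/3 - (-5 + 91 + (19/3)*8281) = 22/3 - (-5 + 91 + 157339/3) = 22/3 - 1*157597/3 = 22/3 - 157597/3 = -52525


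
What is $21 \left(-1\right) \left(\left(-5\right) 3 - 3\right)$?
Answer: $378$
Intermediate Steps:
$21 \left(-1\right) \left(\left(-5\right) 3 - 3\right) = - 21 \left(-15 - 3\right) = \left(-21\right) \left(-18\right) = 378$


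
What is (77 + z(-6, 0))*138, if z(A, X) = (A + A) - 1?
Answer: 8832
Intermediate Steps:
z(A, X) = -1 + 2*A (z(A, X) = 2*A - 1 = -1 + 2*A)
(77 + z(-6, 0))*138 = (77 + (-1 + 2*(-6)))*138 = (77 + (-1 - 12))*138 = (77 - 13)*138 = 64*138 = 8832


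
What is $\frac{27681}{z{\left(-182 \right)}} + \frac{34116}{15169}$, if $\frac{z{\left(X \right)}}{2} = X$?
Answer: $- \frac{58210695}{788788} \approx -73.798$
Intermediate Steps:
$z{\left(X \right)} = 2 X$
$\frac{27681}{z{\left(-182 \right)}} + \frac{34116}{15169} = \frac{27681}{2 \left(-182\right)} + \frac{34116}{15169} = \frac{27681}{-364} + 34116 \cdot \frac{1}{15169} = 27681 \left(- \frac{1}{364}\right) + \frac{34116}{15169} = - \frac{27681}{364} + \frac{34116}{15169} = - \frac{58210695}{788788}$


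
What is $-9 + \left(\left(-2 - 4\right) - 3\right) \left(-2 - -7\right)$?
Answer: $-54$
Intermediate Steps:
$-9 + \left(\left(-2 - 4\right) - 3\right) \left(-2 - -7\right) = -9 + \left(-6 - 3\right) \left(-2 + 7\right) = -9 - 45 = -54$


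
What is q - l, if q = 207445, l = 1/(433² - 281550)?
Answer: 19512484146/94061 ≈ 2.0745e+5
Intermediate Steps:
l = -1/94061 (l = 1/(187489 - 281550) = 1/(-94061) = -1/94061 ≈ -1.0631e-5)
q - l = 207445 - 1*(-1/94061) = 207445 + 1/94061 = 19512484146/94061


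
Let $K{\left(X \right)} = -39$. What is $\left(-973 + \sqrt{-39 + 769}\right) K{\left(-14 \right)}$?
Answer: $37947 - 39 \sqrt{730} \approx 36893.0$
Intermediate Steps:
$\left(-973 + \sqrt{-39 + 769}\right) K{\left(-14 \right)} = \left(-973 + \sqrt{-39 + 769}\right) \left(-39\right) = \left(-973 + \sqrt{730}\right) \left(-39\right) = 37947 - 39 \sqrt{730}$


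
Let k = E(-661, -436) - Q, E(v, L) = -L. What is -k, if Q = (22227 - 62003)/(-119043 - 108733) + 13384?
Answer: 92165107/7118 ≈ 12948.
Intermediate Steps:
Q = 95268555/7118 (Q = -39776/(-227776) + 13384 = -39776*(-1/227776) + 13384 = 1243/7118 + 13384 = 95268555/7118 ≈ 13384.)
k = -92165107/7118 (k = -1*(-436) - 1*95268555/7118 = 436 - 95268555/7118 = -92165107/7118 ≈ -12948.)
-k = -1*(-92165107/7118) = 92165107/7118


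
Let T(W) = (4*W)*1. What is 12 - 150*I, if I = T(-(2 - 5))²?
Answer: -21588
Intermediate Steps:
T(W) = 4*W
I = 144 (I = (4*(-(2 - 5)))² = (4*(-1*(-3)))² = (4*3)² = 12² = 144)
12 - 150*I = 12 - 150*144 = 12 - 21600 = -21588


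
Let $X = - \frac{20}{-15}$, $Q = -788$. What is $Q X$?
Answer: $- \frac{3152}{3} \approx -1050.7$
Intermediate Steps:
$X = \frac{4}{3}$ ($X = \left(-20\right) \left(- \frac{1}{15}\right) = \frac{4}{3} \approx 1.3333$)
$Q X = \left(-788\right) \frac{4}{3} = - \frac{3152}{3}$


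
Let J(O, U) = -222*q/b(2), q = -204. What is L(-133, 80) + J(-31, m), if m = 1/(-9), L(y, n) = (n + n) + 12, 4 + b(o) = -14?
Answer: -2344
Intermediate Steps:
b(o) = -18 (b(o) = -4 - 14 = -18)
L(y, n) = 12 + 2*n (L(y, n) = 2*n + 12 = 12 + 2*n)
m = -⅑ ≈ -0.11111
J(O, U) = -2516 (J(O, U) = -222/((-18/(-204))) = -222/((-18*(-1/204))) = -222/3/34 = -222*34/3 = -2516)
L(-133, 80) + J(-31, m) = (12 + 2*80) - 2516 = (12 + 160) - 2516 = 172 - 2516 = -2344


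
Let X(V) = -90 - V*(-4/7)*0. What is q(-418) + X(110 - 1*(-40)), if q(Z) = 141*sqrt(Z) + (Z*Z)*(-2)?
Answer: -349538 + 141*I*sqrt(418) ≈ -3.4954e+5 + 2882.8*I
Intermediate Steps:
q(Z) = -2*Z**2 + 141*sqrt(Z) (q(Z) = 141*sqrt(Z) + Z**2*(-2) = 141*sqrt(Z) - 2*Z**2 = -2*Z**2 + 141*sqrt(Z))
X(V) = -90 (X(V) = -90 - V*(-4*1/7)*0 = -90 - V*(-4/7)*0 = -90 - (-4*V/7)*0 = -90 - 1*0 = -90 + 0 = -90)
q(-418) + X(110 - 1*(-40)) = (-2*(-418)**2 + 141*sqrt(-418)) - 90 = (-2*174724 + 141*(I*sqrt(418))) - 90 = (-349448 + 141*I*sqrt(418)) - 90 = -349538 + 141*I*sqrt(418)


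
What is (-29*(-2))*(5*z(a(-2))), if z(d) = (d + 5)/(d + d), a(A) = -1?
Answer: -580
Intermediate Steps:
z(d) = (5 + d)/(2*d) (z(d) = (5 + d)/((2*d)) = (5 + d)*(1/(2*d)) = (5 + d)/(2*d))
(-29*(-2))*(5*z(a(-2))) = (-29*(-2))*(5*((1/2)*(5 - 1)/(-1))) = 58*(5*((1/2)*(-1)*4)) = 58*(5*(-2)) = 58*(-10) = -580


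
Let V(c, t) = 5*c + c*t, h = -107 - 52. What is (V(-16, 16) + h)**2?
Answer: 245025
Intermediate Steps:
h = -159
(V(-16, 16) + h)**2 = (-16*(5 + 16) - 159)**2 = (-16*21 - 159)**2 = (-336 - 159)**2 = (-495)**2 = 245025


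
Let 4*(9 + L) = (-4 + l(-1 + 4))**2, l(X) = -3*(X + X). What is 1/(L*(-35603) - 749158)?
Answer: -1/4736694 ≈ -2.1112e-7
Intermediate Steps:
l(X) = -6*X
L = 112 (L = -9 + (-4 - 6*(-1 + 4))**2/4 = -9 + (-4 - 6*3)**2/4 = -9 + (-4 - 18)**2/4 = -9 + (1/4)*(-22)**2 = -9 + (1/4)*484 = -9 + 121 = 112)
1/(L*(-35603) - 749158) = 1/(112*(-35603) - 749158) = 1/(-3987536 - 749158) = 1/(-4736694) = -1/4736694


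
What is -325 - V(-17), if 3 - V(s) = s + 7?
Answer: -338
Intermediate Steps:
V(s) = -4 - s (V(s) = 3 - (s + 7) = 3 - (7 + s) = 3 + (-7 - s) = -4 - s)
-325 - V(-17) = -325 - (-4 - 1*(-17)) = -325 - (-4 + 17) = -325 - 1*13 = -325 - 13 = -338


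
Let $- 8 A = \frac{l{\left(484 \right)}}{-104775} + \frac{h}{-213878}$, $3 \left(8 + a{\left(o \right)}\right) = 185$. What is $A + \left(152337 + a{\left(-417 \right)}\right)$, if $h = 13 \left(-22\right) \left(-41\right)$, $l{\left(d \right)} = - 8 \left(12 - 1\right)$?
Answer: $\frac{1241793774292763}{8148751800} \approx 1.5239 \cdot 10^{5}$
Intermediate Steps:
$l{\left(d \right)} = -88$ ($l{\left(d \right)} = \left(-8\right) 11 = -88$)
$a{\left(o \right)} = \frac{161}{3}$ ($a{\left(o \right)} = -8 + \frac{1}{3} \cdot 185 = -8 + \frac{185}{3} = \frac{161}{3}$)
$h = 11726$ ($h = \left(-286\right) \left(-41\right) = 11726$)
$A = \frac{54989563}{8148751800}$ ($A = - \frac{- \frac{88}{-104775} + \frac{11726}{-213878}}{8} = - \frac{\left(-88\right) \left(- \frac{1}{104775}\right) + 11726 \left(- \frac{1}{213878}\right)}{8} = - \frac{\frac{8}{9525} - \frac{5863}{106939}}{8} = \left(- \frac{1}{8}\right) \left(- \frac{54989563}{1018593975}\right) = \frac{54989563}{8148751800} \approx 0.0067482$)
$A + \left(152337 + a{\left(-417 \right)}\right) = \frac{54989563}{8148751800} + \left(152337 + \frac{161}{3}\right) = \frac{54989563}{8148751800} + \frac{457172}{3} = \frac{1241793774292763}{8148751800}$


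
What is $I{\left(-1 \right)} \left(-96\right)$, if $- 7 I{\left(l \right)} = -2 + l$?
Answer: $- \frac{288}{7} \approx -41.143$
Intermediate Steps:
$I{\left(l \right)} = \frac{2}{7} - \frac{l}{7}$ ($I{\left(l \right)} = - \frac{-2 + l}{7} = \frac{2}{7} - \frac{l}{7}$)
$I{\left(-1 \right)} \left(-96\right) = \left(\frac{2}{7} - - \frac{1}{7}\right) \left(-96\right) = \left(\frac{2}{7} + \frac{1}{7}\right) \left(-96\right) = \frac{3}{7} \left(-96\right) = - \frac{288}{7}$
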